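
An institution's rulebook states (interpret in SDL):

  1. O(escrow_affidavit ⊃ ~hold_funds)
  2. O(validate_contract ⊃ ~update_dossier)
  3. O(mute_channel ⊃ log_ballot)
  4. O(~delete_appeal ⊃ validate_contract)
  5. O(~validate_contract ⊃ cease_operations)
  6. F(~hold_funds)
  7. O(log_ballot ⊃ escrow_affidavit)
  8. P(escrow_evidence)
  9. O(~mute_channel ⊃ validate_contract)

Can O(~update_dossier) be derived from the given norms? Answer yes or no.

Premise 6 is F(~hold_funds), i.e. O(hold_funds).
The contrapositive of premise 1 (O(escrow_affidavit ⊃ ~hold_funds)) is O(hold_funds ⊃ ~escrow_affidavit), and O(hold_funds) is already established, so O(~escrow_affidavit).
Premise 7 is O(log_ballot ⊃ escrow_affidavit); contrapositively O(~escrow_affidavit ⊃ ~log_ballot). Since O(~escrow_affidavit) holds, K gives O(~log_ballot).
The contrapositive of premise 3 (O(mute_channel ⊃ log_ballot)) is O(~log_ballot ⊃ ~mute_channel), and O(~log_ballot) is already established, so O(~mute_channel).
Applying K to premise 9 (O(~mute_channel ⊃ validate_contract)) and O(~mute_channel) yields O(validate_contract).
From O(validate_contract) and premise 2, O(validate_contract ⊃ ~update_dossier), we obtain O(~update_dossier).
Premises 4, 5, 8 do not contribute to this derivation.
So O(~update_dossier) follows.

Yes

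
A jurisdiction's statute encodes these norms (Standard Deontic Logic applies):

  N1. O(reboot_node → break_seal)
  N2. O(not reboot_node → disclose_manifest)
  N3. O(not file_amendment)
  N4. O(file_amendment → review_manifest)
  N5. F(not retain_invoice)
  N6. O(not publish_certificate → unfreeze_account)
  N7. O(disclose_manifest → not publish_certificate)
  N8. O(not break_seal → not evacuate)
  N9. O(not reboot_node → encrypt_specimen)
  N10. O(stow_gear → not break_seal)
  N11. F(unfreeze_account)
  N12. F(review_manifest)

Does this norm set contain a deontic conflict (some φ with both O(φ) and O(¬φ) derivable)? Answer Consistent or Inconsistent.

Premise 4 is O(file_amendment → review_manifest), but O(file_amendment) is not derivable from the premises, so it does not yield O(review_manifest).
So O(review_manifest) is not derivable, and the apparent clash with O(not review_manifest) does not arise.
A world satisfying every obligation exists (e.g. break_seal=true, disclose_manifest=false, encrypt_specimen=false, evacuate=false, file_amendment=false, publish_certificate=true, reboot_node=true, retain_invoice=true, review_manifest=false, stow_gear=false, unfreeze_account=false); no atom is both obligatory and forbidden, so the set is consistent.

Consistent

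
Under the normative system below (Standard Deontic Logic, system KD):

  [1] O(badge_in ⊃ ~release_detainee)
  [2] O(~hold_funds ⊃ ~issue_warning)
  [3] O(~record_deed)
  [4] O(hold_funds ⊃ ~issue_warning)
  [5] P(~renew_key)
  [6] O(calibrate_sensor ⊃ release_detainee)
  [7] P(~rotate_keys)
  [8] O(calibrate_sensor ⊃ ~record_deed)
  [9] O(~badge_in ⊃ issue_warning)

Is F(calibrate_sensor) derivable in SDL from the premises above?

Yes

By case analysis on hold_funds: premise 4 gives O(hold_funds ⊃ ~issue_warning) and premise 2 gives O(~hold_funds ⊃ ~issue_warning), so O(~issue_warning) either way.
Premise 9 is O(~badge_in ⊃ issue_warning); contrapositively O(~issue_warning ⊃ badge_in). Since O(~issue_warning) holds, K gives O(badge_in).
With premise 1, O(badge_in ⊃ ~release_detainee), the K-axiom yields O(~release_detainee).
The contrapositive of premise 6 (O(calibrate_sensor ⊃ release_detainee)) is O(~release_detainee ⊃ ~calibrate_sensor), and O(~release_detainee) is already established, so O(~calibrate_sensor).
Premises 3, 5, 7, 8 do not contribute to this derivation.
So O(~calibrate_sensor) holds, i.e. F(calibrate_sensor). The claim follows.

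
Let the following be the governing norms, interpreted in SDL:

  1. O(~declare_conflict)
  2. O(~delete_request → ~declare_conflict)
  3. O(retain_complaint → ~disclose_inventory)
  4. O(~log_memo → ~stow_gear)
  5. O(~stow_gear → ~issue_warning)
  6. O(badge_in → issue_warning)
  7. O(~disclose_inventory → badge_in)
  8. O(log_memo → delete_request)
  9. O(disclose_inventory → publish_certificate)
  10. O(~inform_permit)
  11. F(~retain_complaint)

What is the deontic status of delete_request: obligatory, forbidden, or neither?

Obligatory

Premise 11 is F(~retain_complaint), i.e. O(retain_complaint).
With premise 3, O(retain_complaint → ~disclose_inventory), the K-axiom yields O(~disclose_inventory).
Applying K to premise 7 (O(~disclose_inventory → badge_in)) and O(~disclose_inventory) yields O(badge_in).
With premise 6, O(badge_in → issue_warning), the K-axiom yields O(issue_warning).
Premise 5 is O(~stow_gear → ~issue_warning); contrapositively O(issue_warning → stow_gear). Since O(issue_warning) holds, K gives O(stow_gear).
The contrapositive of premise 4 (O(~log_memo → ~stow_gear)) is O(stow_gear → log_memo), and O(stow_gear) is already established, so O(log_memo).
Premise 8 is O(log_memo → delete_request); since O(log_memo), deontic closure gives O(delete_request).
Premises 1, 2, 9, 10 do not contribute to this derivation.
Hence delete_request is obligatory.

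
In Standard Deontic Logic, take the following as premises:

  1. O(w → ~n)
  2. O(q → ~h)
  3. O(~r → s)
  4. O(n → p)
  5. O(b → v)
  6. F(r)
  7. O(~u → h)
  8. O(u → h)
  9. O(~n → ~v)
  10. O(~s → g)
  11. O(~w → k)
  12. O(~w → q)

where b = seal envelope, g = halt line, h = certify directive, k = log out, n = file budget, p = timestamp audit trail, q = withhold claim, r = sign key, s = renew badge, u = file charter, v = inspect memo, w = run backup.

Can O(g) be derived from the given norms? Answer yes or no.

Premise 10 is O(~s → g), but O(~s) is not derivable from the premises, so it does not yield O(g).
No other premise forces O(g). An ideal world satisfying every premise can still have g false, so O(g) is not derivable.

No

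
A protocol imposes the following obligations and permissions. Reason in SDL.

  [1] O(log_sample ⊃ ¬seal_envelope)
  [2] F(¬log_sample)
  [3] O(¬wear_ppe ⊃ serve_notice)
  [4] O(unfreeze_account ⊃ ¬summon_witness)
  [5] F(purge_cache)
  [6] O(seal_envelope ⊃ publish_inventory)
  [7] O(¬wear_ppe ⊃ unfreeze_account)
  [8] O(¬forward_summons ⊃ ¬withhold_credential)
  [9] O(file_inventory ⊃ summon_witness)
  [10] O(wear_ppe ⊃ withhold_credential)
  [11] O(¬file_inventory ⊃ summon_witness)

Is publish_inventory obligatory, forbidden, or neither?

Neither

Premise 6 is O(seal_envelope ⊃ publish_inventory), but O(seal_envelope) is not derivable from the premises, so it does not yield O(publish_inventory).
No premise or chain of K-axiom applications forces O(publish_inventory), and none forces O(¬publish_inventory). So publish_inventory is neither obligatory nor forbidden under these norms.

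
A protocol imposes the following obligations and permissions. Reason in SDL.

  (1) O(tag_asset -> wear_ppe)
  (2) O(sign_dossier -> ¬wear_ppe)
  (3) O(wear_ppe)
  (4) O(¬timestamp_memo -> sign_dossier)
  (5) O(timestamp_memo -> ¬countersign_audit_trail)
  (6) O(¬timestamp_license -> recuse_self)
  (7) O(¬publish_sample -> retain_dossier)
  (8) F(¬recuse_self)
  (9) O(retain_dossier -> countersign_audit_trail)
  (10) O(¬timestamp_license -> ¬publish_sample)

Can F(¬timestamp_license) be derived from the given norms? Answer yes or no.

Yes

Premise 3 states O(wear_ppe) outright.
The contrapositive of premise 2 (O(sign_dossier -> ¬wear_ppe)) is O(wear_ppe -> ¬sign_dossier), and O(wear_ppe) is already established, so O(¬sign_dossier).
Premise 4 is O(¬timestamp_memo -> sign_dossier); contrapositively O(¬sign_dossier -> timestamp_memo). Since O(¬sign_dossier) holds, K gives O(timestamp_memo).
From O(timestamp_memo) and premise 5, O(timestamp_memo -> ¬countersign_audit_trail), we obtain O(¬countersign_audit_trail).
The contrapositive of premise 9 (O(retain_dossier -> countersign_audit_trail)) is O(¬countersign_audit_trail -> ¬retain_dossier), and O(¬countersign_audit_trail) is already established, so O(¬retain_dossier).
Premise 7 is O(¬publish_sample -> retain_dossier); contrapositively O(¬retain_dossier -> publish_sample). Since O(¬retain_dossier) holds, K gives O(publish_sample).
Premise 10, O(¬timestamp_license -> ¬publish_sample), contraposes to O(publish_sample -> timestamp_license); with O(publish_sample) we get O(timestamp_license).
Premises 1, 6, 8 do not contribute to this derivation.
So O(timestamp_license) holds, i.e. F(¬timestamp_license). The claim follows.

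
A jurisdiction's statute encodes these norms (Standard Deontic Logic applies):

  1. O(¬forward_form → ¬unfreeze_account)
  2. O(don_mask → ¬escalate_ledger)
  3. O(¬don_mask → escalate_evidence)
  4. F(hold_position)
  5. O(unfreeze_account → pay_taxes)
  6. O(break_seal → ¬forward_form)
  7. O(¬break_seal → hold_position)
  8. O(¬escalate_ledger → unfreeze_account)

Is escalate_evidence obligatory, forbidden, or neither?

Obligatory

F(hold_position) at premise 4 means O(¬hold_position).
The contrapositive of premise 7 (O(¬break_seal → hold_position)) is O(¬hold_position → break_seal), and O(¬hold_position) is already established, so O(break_seal).
Applying K to premise 6 (O(break_seal → ¬forward_form)) and O(break_seal) yields O(¬forward_form).
Applying K to premise 1 (O(¬forward_form → ¬unfreeze_account)) and O(¬forward_form) yields O(¬unfreeze_account).
Premise 8, O(¬escalate_ledger → unfreeze_account), contraposes to O(¬unfreeze_account → escalate_ledger); with O(¬unfreeze_account) we get O(escalate_ledger).
Premise 2 is O(don_mask → ¬escalate_ledger); contrapositively O(escalate_ledger → ¬don_mask). Since O(escalate_ledger) holds, K gives O(¬don_mask).
From O(¬don_mask) and premise 3, O(¬don_mask → escalate_evidence), we obtain O(escalate_evidence).
Premise 5 does not contribute to this derivation.
Hence escalate_evidence is obligatory.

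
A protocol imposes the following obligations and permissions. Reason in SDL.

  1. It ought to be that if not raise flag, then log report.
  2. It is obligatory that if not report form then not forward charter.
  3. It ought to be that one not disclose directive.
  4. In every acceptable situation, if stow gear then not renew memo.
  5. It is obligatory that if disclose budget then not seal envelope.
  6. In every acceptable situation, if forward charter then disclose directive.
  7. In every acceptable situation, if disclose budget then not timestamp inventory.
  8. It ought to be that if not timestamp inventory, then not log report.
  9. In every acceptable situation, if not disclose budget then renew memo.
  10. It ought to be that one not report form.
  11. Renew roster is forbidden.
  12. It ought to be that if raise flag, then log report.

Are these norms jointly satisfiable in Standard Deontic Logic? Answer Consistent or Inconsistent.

Consistent

Premise 6 is O(forward_charter → disclose_directive), but O(forward_charter) is not derivable from the premises, so it does not yield O(disclose_directive).
So O(disclose_directive) is not derivable, and the apparent clash with O(¬disclose_directive) does not arise.
A world satisfying every obligation exists (e.g. disclose_budget=false, disclose_directive=false, forward_charter=false, log_report=true, raise_flag=false, renew_memo=true, renew_roster=false, report_form=false, seal_envelope=false, stow_gear=false, timestamp_inventory=true); no atom is both obligatory and forbidden, so the set is consistent.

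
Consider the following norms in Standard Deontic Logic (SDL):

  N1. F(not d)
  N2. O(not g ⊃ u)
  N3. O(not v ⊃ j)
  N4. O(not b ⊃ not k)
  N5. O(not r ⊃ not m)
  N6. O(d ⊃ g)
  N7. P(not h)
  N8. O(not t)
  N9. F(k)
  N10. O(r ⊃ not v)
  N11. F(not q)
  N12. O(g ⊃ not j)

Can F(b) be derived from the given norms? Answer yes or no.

Premise 4 is O(not b ⊃ not k); even if O(not k) held, inferring O(not b) would be affirming the consequent — invalid.
No other premise forces O(not b). An ideal world satisfying every premise can still have b true, so F(b) is not derivable.

No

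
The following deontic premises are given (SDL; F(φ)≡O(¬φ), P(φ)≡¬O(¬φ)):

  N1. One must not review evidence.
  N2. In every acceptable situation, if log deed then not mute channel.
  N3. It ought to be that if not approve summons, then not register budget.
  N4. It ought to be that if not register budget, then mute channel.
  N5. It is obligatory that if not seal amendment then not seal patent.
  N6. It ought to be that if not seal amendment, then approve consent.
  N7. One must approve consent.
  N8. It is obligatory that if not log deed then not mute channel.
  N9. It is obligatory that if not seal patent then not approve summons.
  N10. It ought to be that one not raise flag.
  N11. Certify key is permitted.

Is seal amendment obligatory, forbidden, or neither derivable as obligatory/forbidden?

Obligatory

Premises 8 and 2 cover both cases: O(¬log_deed → ¬mute_channel) and O(log_deed → ¬mute_channel). Since ¬log_deed ∨ log_deed is a tautology, O(¬mute_channel) follows.
Premise 4, O(¬register_budget → mute_channel), contraposes to O(¬mute_channel → register_budget); with O(¬mute_channel) we get O(register_budget).
Premise 3 is O(¬approve_summons → ¬register_budget); contrapositively O(register_budget → approve_summons). Since O(register_budget) holds, K gives O(approve_summons).
Premise 9 is O(¬seal_patent → ¬approve_summons); contrapositively O(approve_summons → seal_patent). Since O(approve_summons) holds, K gives O(seal_patent).
Premise 5 is O(¬seal_amendment → ¬seal_patent); contrapositively O(seal_patent → seal_amendment). Since O(seal_patent) holds, K gives O(seal_amendment).
Premises 1, 6, 7, 10, 11 do not contribute to this derivation.
Hence seal_amendment is obligatory.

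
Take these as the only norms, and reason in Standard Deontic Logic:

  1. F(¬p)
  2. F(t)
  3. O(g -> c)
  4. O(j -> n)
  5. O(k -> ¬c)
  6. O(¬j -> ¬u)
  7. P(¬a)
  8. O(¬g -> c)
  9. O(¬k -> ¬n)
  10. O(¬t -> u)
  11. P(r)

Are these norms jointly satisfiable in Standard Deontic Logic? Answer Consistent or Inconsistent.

Premises 3 and 8 cover both cases: O(g -> c) and O(¬g -> c). Since g ∨ ¬g is a tautology, O(c) follows.
Premise 5, O(k -> ¬c), contraposes to O(c -> ¬k); with O(c) we get O(¬k).
With premise 9, O(¬k -> ¬n), the K-axiom yields O(¬n).
Premise 4, O(j -> n), contraposes to O(¬n -> ¬j); with O(¬n) we get O(¬j).
Premise 6 is O(¬j -> ¬u); since O(¬j), deontic closure gives O(¬u).
Premise 10 is O(¬t -> u); contrapositively O(¬u -> t). Since O(¬u) holds, K gives O(t).
Yet premise 2 is F(t), i.e. O(¬t).
We now have both O(t) and O(¬t) — t is simultaneously obligatory and forbidden, violating the D-axiom.

Inconsistent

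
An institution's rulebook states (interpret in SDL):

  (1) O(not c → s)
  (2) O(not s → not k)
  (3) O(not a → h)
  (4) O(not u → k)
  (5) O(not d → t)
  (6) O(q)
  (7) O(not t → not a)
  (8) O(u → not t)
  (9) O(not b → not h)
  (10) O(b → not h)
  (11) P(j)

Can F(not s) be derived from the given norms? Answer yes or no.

Yes

By case analysis on not b: premise 9 gives O(not b → not h) and premise 10 gives O(b → not h), so O(not h) either way.
The contrapositive of premise 3 (O(not a → h)) is O(not h → a), and O(not h) is already established, so O(a).
Premise 7 is O(not t → not a); contrapositively O(a → t). Since O(a) holds, K gives O(t).
The contrapositive of premise 8 (O(u → not t)) is O(t → not u), and O(t) is already established, so O(not u).
From O(not u) and premise 4, O(not u → k), we obtain O(k).
Premise 2, O(not s → not k), contraposes to O(k → s); with O(k) we get O(s).
Premises 1, 5, 6, 11 do not contribute to this derivation.
So O(s) holds, i.e. F(not s). The claim follows.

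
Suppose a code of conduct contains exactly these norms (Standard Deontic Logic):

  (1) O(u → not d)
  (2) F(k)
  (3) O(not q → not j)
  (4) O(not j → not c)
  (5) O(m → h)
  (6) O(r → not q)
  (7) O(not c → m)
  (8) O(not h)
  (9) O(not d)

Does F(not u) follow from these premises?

No

Premise 1 is O(u → not d); even if O(not d) held, inferring O(u) would be affirming the consequent — invalid.
No other premise forces O(u). An ideal world satisfying every premise can still have not u true, so F(not u) is not derivable.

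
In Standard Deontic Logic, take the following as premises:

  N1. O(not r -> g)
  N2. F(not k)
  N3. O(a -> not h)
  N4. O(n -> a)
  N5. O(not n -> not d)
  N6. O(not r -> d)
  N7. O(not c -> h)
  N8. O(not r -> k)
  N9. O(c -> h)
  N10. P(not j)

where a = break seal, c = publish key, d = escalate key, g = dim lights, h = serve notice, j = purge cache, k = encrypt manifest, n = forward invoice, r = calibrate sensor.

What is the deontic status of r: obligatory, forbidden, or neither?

Obligatory

Premises 9 and 7 cover both cases: O(c -> h) and O(not c -> h). Since c ∨ not c is a tautology, O(h) follows.
Premise 3, O(a -> not h), contraposes to O(h -> not a); with O(h) we get O(not a).
The contrapositive of premise 4 (O(n -> a)) is O(not a -> not n), and O(not a) is already established, so O(not n).
Premise 5 is O(not n -> not d); since O(not n), deontic closure gives O(not d).
Premise 6 is O(not r -> d); contrapositively O(not d -> r). Since O(not d) holds, K gives O(r).
Premises 1, 2, 8, 10 do not contribute to this derivation.
Hence r is obligatory.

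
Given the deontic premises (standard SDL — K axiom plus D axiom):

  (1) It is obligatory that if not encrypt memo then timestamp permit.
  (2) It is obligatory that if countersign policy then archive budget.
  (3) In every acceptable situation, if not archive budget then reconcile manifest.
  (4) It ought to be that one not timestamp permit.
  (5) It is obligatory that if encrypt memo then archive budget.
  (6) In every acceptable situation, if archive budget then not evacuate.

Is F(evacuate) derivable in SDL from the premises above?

Yes

From premise 4 we have O(¬timestamp_permit).
The contrapositive of premise 1 (O(¬encrypt_memo → timestamp_permit)) is O(¬timestamp_permit → encrypt_memo), and O(¬timestamp_permit) is already established, so O(encrypt_memo).
Premise 5 is O(encrypt_memo → archive_budget); since O(encrypt_memo), deontic closure gives O(archive_budget).
Premise 6 is O(archive_budget → ¬evacuate); since O(archive_budget), deontic closure gives O(¬evacuate).
Premises 2, 3 do not contribute to this derivation.
So O(¬evacuate) holds, i.e. F(evacuate). The claim follows.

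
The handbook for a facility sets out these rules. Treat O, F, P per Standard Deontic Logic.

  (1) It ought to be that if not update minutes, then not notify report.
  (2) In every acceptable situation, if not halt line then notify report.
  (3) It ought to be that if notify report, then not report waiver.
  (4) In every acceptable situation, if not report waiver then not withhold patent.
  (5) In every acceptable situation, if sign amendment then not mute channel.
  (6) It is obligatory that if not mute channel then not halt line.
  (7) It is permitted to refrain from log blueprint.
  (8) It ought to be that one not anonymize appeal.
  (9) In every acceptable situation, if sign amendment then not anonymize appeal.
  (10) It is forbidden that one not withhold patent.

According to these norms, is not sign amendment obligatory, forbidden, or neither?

Obligatory

Premise 10 is F(¬withhold_patent), i.e. O(withhold_patent).
Premise 4 is O(¬report_waiver → ¬withhold_patent); contrapositively O(withhold_patent → report_waiver). Since O(withhold_patent) holds, K gives O(report_waiver).
Premise 3, O(notify_report → ¬report_waiver), contraposes to O(report_waiver → ¬notify_report); with O(report_waiver) we get O(¬notify_report).
The contrapositive of premise 2 (O(¬halt_line → notify_report)) is O(¬notify_report → halt_line), and O(¬notify_report) is already established, so O(halt_line).
The contrapositive of premise 6 (O(¬mute_channel → ¬halt_line)) is O(halt_line → mute_channel), and O(halt_line) is already established, so O(mute_channel).
Premise 5 is O(sign_amendment → ¬mute_channel); contrapositively O(mute_channel → ¬sign_amendment). Since O(mute_channel) holds, K gives O(¬sign_amendment).
Premises 1, 7, 8, 9 do not contribute to this derivation.
Hence ¬sign_amendment is obligatory.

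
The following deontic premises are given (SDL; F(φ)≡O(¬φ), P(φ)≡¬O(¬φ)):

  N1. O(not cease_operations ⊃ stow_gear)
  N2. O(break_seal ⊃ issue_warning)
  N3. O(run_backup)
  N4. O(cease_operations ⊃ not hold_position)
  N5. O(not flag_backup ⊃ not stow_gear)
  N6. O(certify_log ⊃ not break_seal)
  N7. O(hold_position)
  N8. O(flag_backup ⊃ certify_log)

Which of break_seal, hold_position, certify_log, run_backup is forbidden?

Premise 7 states O(hold_position) outright.
The contrapositive of premise 4 (O(cease_operations ⊃ not hold_position)) is O(hold_position ⊃ not cease_operations), and O(hold_position) is already established, so O(not cease_operations).
With premise 1, O(not cease_operations ⊃ stow_gear), the K-axiom yields O(stow_gear).
Premise 5 is O(not flag_backup ⊃ not stow_gear); contrapositively O(stow_gear ⊃ flag_backup). Since O(stow_gear) holds, K gives O(flag_backup).
From O(flag_backup) and premise 8, O(flag_backup ⊃ certify_log), we obtain O(certify_log).
Applying K to premise 6 (O(certify_log ⊃ not break_seal)) and O(certify_log) yields O(not break_seal).
So O(not break_seal) holds, i.e. break_seal is forbidden. None of the other listed options is forbidden under the premises.

break_seal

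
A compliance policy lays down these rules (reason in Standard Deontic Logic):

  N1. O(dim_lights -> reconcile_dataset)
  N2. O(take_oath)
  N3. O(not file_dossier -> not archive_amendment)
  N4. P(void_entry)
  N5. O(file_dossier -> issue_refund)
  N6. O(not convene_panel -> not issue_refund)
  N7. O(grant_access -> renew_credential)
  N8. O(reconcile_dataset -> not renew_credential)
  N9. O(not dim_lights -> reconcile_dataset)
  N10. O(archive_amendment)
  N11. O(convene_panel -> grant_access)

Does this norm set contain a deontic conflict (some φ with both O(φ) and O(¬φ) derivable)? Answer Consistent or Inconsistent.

Inconsistent

By case analysis on not dim_lights: premise 9 gives O(not dim_lights -> reconcile_dataset) and premise 1 gives O(dim_lights -> reconcile_dataset), so O(reconcile_dataset) either way.
Applying K to premise 8 (O(reconcile_dataset -> not renew_credential)) and O(reconcile_dataset) yields O(not renew_credential).
The contrapositive of premise 7 (O(grant_access -> renew_credential)) is O(not renew_credential -> not grant_access), and O(not renew_credential) is already established, so O(not grant_access).
The contrapositive of premise 11 (O(convene_panel -> grant_access)) is O(not grant_access -> not convene_panel), and O(not grant_access) is already established, so O(not convene_panel).
From O(not convene_panel) and premise 6, O(not convene_panel -> not issue_refund), we obtain O(not issue_refund).
Premise 5, O(file_dossier -> issue_refund), contraposes to O(not issue_refund -> not file_dossier); with O(not issue_refund) we get O(not file_dossier).
Premise 3 is O(not file_dossier -> not archive_amendment); since O(not file_dossier), deontic closure gives O(not archive_amendment).
Yet premise 10 states O(archive_amendment).
We now have both O(not archive_amendment) and O(archive_amendment) — archive_amendment is simultaneously obligatory and forbidden, violating the D-axiom.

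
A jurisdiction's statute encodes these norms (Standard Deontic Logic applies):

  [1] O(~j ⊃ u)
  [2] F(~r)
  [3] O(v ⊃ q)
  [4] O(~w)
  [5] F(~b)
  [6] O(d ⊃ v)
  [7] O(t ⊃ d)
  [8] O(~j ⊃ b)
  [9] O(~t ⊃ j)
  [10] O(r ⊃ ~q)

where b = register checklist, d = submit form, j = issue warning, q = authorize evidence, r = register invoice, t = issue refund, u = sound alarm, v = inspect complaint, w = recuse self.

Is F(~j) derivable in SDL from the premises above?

F(~r) at premise 2 means O(r).
Premise 10 is O(r ⊃ ~q); since O(r), deontic closure gives O(~q).
The contrapositive of premise 3 (O(v ⊃ q)) is O(~q ⊃ ~v), and O(~q) is already established, so O(~v).
Premise 6, O(d ⊃ v), contraposes to O(~v ⊃ ~d); with O(~v) we get O(~d).
Premise 7, O(t ⊃ d), contraposes to O(~d ⊃ ~t); with O(~d) we get O(~t).
Premise 9 is O(~t ⊃ j); since O(~t), deontic closure gives O(j).
Premises 1, 4, 5, 8 do not contribute to this derivation.
So O(j) holds, i.e. F(~j). The claim follows.

Yes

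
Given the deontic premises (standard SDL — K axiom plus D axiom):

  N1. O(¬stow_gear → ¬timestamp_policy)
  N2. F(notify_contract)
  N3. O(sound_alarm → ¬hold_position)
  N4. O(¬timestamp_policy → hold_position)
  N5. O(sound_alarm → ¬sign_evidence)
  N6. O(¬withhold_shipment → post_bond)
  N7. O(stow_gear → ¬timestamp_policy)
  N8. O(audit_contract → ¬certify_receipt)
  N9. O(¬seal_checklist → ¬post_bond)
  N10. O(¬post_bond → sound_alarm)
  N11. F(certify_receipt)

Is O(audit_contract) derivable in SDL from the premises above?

No

Premise 8 is O(audit_contract → ¬certify_receipt); even if O(¬certify_receipt) held, inferring O(audit_contract) would be affirming the consequent — invalid.
No other premise forces O(audit_contract). An ideal world satisfying every premise can still have audit_contract false, so O(audit_contract) is not derivable.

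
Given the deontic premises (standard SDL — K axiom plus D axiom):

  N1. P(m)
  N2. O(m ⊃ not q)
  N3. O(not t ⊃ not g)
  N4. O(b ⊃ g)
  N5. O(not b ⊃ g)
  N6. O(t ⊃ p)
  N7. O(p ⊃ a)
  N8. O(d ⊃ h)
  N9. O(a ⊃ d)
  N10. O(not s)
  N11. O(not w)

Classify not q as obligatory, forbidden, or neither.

Premise 2 is O(m ⊃ not q), but O(m) is not derivable from the premises (the permission P(m) asserts only not O(not m), not O(m)), so it does not yield O(not q).
No premise or chain of K-axiom applications forces O(not q), and none forces O(q). So not q is neither obligatory nor forbidden under these norms.

Neither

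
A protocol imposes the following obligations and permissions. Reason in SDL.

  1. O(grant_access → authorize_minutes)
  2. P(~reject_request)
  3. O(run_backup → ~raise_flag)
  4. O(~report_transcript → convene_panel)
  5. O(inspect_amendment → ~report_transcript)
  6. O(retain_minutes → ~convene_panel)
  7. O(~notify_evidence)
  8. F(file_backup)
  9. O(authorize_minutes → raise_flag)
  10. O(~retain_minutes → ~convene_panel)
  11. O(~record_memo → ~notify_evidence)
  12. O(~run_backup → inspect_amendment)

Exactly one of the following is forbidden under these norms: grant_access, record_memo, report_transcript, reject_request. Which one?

grant_access

Premises 10 and 6 are O(~retain_minutes → ~convene_panel) and O(retain_minutes → ~convene_panel); every ideal world satisfies ~retain_minutes or retain_minutes, so in either case ~convene_panel holds — hence O(~convene_panel).
Premise 4, O(~report_transcript → convene_panel), contraposes to O(~convene_panel → report_transcript); with O(~convene_panel) we get O(report_transcript).
The contrapositive of premise 5 (O(inspect_amendment → ~report_transcript)) is O(report_transcript → ~inspect_amendment), and O(report_transcript) is already established, so O(~inspect_amendment).
Premise 12 is O(~run_backup → inspect_amendment); contrapositively O(~inspect_amendment → run_backup). Since O(~inspect_amendment) holds, K gives O(run_backup).
With premise 3, O(run_backup → ~raise_flag), the K-axiom yields O(~raise_flag).
The contrapositive of premise 9 (O(authorize_minutes → raise_flag)) is O(~raise_flag → ~authorize_minutes), and O(~raise_flag) is already established, so O(~authorize_minutes).
Premise 1, O(grant_access → authorize_minutes), contraposes to O(~authorize_minutes → ~grant_access); with O(~authorize_minutes) we get O(~grant_access).
So O(~grant_access) holds, i.e. grant_access is forbidden. None of the other listed options is forbidden under the premises.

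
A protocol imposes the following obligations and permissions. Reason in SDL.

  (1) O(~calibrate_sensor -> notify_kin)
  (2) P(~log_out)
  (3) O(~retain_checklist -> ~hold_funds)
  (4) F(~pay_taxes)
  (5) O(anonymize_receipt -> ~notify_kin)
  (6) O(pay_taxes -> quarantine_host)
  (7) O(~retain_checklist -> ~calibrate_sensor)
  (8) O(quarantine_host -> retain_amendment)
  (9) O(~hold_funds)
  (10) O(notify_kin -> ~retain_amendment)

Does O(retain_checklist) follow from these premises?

Yes

Premise 4, F(~pay_taxes), is equivalent to O(pay_taxes).
Premise 6 is O(pay_taxes -> quarantine_host); since O(pay_taxes), deontic closure gives O(quarantine_host).
From O(quarantine_host) and premise 8, O(quarantine_host -> retain_amendment), we obtain O(retain_amendment).
The contrapositive of premise 10 (O(notify_kin -> ~retain_amendment)) is O(retain_amendment -> ~notify_kin), and O(retain_amendment) is already established, so O(~notify_kin).
Premise 1 is O(~calibrate_sensor -> notify_kin); contrapositively O(~notify_kin -> calibrate_sensor). Since O(~notify_kin) holds, K gives O(calibrate_sensor).
The contrapositive of premise 7 (O(~retain_checklist -> ~calibrate_sensor)) is O(calibrate_sensor -> retain_checklist), and O(calibrate_sensor) is already established, so O(retain_checklist).
Premises 2, 3, 5, 9 do not contribute to this derivation.
So O(retain_checklist) follows.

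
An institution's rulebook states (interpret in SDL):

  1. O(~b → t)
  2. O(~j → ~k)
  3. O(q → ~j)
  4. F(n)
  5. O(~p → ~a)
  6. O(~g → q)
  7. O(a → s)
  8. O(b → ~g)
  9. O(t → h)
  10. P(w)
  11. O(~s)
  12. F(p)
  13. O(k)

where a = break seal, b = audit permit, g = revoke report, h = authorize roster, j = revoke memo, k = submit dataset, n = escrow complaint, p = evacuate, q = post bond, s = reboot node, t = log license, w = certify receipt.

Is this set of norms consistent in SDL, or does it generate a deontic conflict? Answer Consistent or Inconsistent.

Premise 7 is O(a → s), but O(a) is not derivable from the premises, so it does not yield O(s).
So O(s) is not derivable, and the apparent clash with O(~s) does not arise.
A world satisfying every obligation exists (e.g. a=false, b=false, g=true, h=true, j=true, k=true, n=false, p=false, q=false, s=false, t=true, w=false); no atom is both obligatory and forbidden, so the set is consistent.

Consistent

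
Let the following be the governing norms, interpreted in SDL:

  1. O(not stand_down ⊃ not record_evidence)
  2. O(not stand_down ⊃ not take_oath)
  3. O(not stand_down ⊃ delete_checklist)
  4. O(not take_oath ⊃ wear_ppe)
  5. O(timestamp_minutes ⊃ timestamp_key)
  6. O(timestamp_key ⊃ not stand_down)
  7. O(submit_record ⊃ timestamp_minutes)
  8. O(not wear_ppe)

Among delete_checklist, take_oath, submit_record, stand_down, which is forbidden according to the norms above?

submit_record

Premise 8 states O(not wear_ppe) outright.
Premise 4 is O(not take_oath ⊃ wear_ppe); contrapositively O(not wear_ppe ⊃ take_oath). Since O(not wear_ppe) holds, K gives O(take_oath).
Premise 2, O(not stand_down ⊃ not take_oath), contraposes to O(take_oath ⊃ stand_down); with O(take_oath) we get O(stand_down).
The contrapositive of premise 6 (O(timestamp_key ⊃ not stand_down)) is O(stand_down ⊃ not timestamp_key), and O(stand_down) is already established, so O(not timestamp_key).
Premise 5, O(timestamp_minutes ⊃ timestamp_key), contraposes to O(not timestamp_key ⊃ not timestamp_minutes); with O(not timestamp_key) we get O(not timestamp_minutes).
The contrapositive of premise 7 (O(submit_record ⊃ timestamp_minutes)) is O(not timestamp_minutes ⊃ not submit_record), and O(not timestamp_minutes) is already established, so O(not submit_record).
So O(not submit_record) holds, i.e. submit_record is forbidden. None of the other listed options is forbidden under the premises.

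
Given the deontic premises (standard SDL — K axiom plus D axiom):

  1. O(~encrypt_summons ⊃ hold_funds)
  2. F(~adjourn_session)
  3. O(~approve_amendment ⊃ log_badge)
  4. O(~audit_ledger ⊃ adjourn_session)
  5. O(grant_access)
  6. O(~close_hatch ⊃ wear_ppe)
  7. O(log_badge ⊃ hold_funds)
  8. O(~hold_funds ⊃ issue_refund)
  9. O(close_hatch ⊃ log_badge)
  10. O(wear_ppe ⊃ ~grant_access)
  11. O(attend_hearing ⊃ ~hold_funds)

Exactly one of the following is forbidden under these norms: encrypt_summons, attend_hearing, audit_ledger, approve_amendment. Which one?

attend_hearing

Premise 5 states O(grant_access) outright.
Premise 10, O(wear_ppe ⊃ ~grant_access), contraposes to O(grant_access ⊃ ~wear_ppe); with O(grant_access) we get O(~wear_ppe).
Premise 6 is O(~close_hatch ⊃ wear_ppe); contrapositively O(~wear_ppe ⊃ close_hatch). Since O(~wear_ppe) holds, K gives O(close_hatch).
With premise 9, O(close_hatch ⊃ log_badge), the K-axiom yields O(log_badge).
Premise 7 is O(log_badge ⊃ hold_funds); since O(log_badge), deontic closure gives O(hold_funds).
Premise 11 is O(attend_hearing ⊃ ~hold_funds); contrapositively O(hold_funds ⊃ ~attend_hearing). Since O(hold_funds) holds, K gives O(~attend_hearing).
So O(~attend_hearing) holds, i.e. attend_hearing is forbidden. None of the other listed options is forbidden under the premises.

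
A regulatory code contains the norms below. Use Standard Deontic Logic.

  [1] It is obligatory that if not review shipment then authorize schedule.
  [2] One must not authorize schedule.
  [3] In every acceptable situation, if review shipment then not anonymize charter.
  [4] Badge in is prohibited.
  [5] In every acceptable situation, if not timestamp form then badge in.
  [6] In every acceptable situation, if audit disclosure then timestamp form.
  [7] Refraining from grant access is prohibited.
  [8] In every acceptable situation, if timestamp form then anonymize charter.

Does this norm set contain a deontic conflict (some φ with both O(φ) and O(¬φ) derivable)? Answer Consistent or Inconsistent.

Inconsistent

Premise 4 is F(badge_in), i.e. O(¬badge_in).
The contrapositive of premise 5 (O(¬timestamp_form → badge_in)) is O(¬badge_in → timestamp_form), and O(¬badge_in) is already established, so O(timestamp_form).
Applying K to premise 8 (O(timestamp_form → anonymize_charter)) and O(timestamp_form) yields O(anonymize_charter).
The contrapositive of premise 3 (O(review_shipment → ¬anonymize_charter)) is O(anonymize_charter → ¬review_shipment), and O(anonymize_charter) is already established, so O(¬review_shipment).
From O(¬review_shipment) and premise 1, O(¬review_shipment → authorize_schedule), we obtain O(authorize_schedule).
However, F(authorize_schedule) at premise 2 amounts to O(¬authorize_schedule).
We now have both O(authorize_schedule) and O(¬authorize_schedule) — authorize_schedule is simultaneously obligatory and forbidden, violating the D-axiom.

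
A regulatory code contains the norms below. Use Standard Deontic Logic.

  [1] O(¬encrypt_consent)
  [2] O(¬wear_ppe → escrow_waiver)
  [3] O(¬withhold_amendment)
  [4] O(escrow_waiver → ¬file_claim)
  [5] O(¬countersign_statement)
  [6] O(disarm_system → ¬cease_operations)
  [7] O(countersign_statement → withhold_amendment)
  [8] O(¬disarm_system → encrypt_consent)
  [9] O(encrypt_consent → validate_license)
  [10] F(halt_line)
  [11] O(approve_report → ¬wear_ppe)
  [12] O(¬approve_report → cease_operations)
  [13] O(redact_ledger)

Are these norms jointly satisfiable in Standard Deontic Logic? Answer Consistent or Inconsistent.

Premise 7 is O(countersign_statement → withhold_amendment), but O(countersign_statement) is not derivable from the premises, so it does not yield O(withhold_amendment).
So O(withhold_amendment) is not derivable, and the apparent clash with O(¬withhold_amendment) does not arise.
A world satisfying every obligation exists (e.g. approve_report=true, cease_operations=false, countersign_statement=false, disarm_system=true, encrypt_consent=false, escrow_waiver=true, file_claim=false, halt_line=false, redact_ledger=true, validate_license=false, wear_ppe=false, withhold_amendment=false); no atom is both obligatory and forbidden, so the set is consistent.

Consistent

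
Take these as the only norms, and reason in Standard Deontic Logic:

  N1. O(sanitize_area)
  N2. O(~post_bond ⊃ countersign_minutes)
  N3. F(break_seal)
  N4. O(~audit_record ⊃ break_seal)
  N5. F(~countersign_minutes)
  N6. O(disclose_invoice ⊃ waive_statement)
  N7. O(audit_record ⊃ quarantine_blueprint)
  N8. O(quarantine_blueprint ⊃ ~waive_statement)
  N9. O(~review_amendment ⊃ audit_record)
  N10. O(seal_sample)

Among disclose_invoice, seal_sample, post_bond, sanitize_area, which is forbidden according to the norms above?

disclose_invoice

F(break_seal) at premise 3 means O(~break_seal).
Premise 4, O(~audit_record ⊃ break_seal), contraposes to O(~break_seal ⊃ audit_record); with O(~break_seal) we get O(audit_record).
Premise 7 is O(audit_record ⊃ quarantine_blueprint); since O(audit_record), deontic closure gives O(quarantine_blueprint).
With premise 8, O(quarantine_blueprint ⊃ ~waive_statement), the K-axiom yields O(~waive_statement).
Premise 6, O(disclose_invoice ⊃ waive_statement), contraposes to O(~waive_statement ⊃ ~disclose_invoice); with O(~waive_statement) we get O(~disclose_invoice).
So O(~disclose_invoice) holds, i.e. disclose_invoice is forbidden. None of the other listed options is forbidden under the premises.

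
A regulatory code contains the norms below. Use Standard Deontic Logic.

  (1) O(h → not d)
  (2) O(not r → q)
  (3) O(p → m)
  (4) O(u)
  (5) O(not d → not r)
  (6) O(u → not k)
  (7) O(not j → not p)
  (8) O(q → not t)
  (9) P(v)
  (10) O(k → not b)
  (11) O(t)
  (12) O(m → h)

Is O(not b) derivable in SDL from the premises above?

No

Premise 10 is O(k → not b), but O(k) is not derivable from the premises, so it does not yield O(not b).
No other premise forces O(not b). An ideal world satisfying every premise can still have not b false, so O(not b) is not derivable.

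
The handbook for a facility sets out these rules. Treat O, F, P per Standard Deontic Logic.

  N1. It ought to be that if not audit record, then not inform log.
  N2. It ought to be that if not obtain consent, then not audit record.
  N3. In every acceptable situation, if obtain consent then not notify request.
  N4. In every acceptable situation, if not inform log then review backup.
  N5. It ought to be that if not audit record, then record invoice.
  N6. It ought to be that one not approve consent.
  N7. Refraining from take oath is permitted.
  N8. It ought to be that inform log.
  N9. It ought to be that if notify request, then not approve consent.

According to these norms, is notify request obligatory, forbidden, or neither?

From premise 8 we have O(inform_log).
The contrapositive of premise 1 (O(¬audit_record → ¬inform_log)) is O(inform_log → audit_record), and O(inform_log) is already established, so O(audit_record).
Premise 2 is O(¬obtain_consent → ¬audit_record); contrapositively O(audit_record → obtain_consent). Since O(audit_record) holds, K gives O(obtain_consent).
Applying K to premise 3 (O(obtain_consent → ¬notify_request)) and O(obtain_consent) yields O(¬notify_request).
Premises 4, 5, 6, 7, 9 do not contribute to this derivation.
Thus O(¬notify_request), which is F(notify_request): notify_request is forbidden.

Forbidden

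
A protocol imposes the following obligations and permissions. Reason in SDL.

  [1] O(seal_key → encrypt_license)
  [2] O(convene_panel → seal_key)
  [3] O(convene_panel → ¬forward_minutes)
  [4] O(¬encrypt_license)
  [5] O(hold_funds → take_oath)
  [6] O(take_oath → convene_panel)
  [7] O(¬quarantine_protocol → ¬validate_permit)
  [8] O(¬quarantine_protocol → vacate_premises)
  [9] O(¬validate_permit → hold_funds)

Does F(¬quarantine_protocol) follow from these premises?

Premise 4 gives O(¬encrypt_license).
Premise 1 is O(seal_key → encrypt_license); contrapositively O(¬encrypt_license → ¬seal_key). Since O(¬encrypt_license) holds, K gives O(¬seal_key).
Premise 2 is O(convene_panel → seal_key); contrapositively O(¬seal_key → ¬convene_panel). Since O(¬seal_key) holds, K gives O(¬convene_panel).
Premise 6, O(take_oath → convene_panel), contraposes to O(¬convene_panel → ¬take_oath); with O(¬convene_panel) we get O(¬take_oath).
Premise 5, O(hold_funds → take_oath), contraposes to O(¬take_oath → ¬hold_funds); with O(¬take_oath) we get O(¬hold_funds).
Premise 9, O(¬validate_permit → hold_funds), contraposes to O(¬hold_funds → validate_permit); with O(¬hold_funds) we get O(validate_permit).
Premise 7 is O(¬quarantine_protocol → ¬validate_permit); contrapositively O(validate_permit → quarantine_protocol). Since O(validate_permit) holds, K gives O(quarantine_protocol).
Premises 3, 8 do not contribute to this derivation.
So O(quarantine_protocol) holds, i.e. F(¬quarantine_protocol). The claim follows.

Yes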